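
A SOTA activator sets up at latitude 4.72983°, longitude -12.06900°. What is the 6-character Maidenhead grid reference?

IJ34xr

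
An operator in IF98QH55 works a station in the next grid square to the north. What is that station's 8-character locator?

IF98qh56

Latitude extended square 5; +1 → 6.
The longitude characters are unchanged.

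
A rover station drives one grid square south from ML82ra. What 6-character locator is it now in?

ML81rx

Latitude subsquare a = 0; −1 → -1, wraps to 23 = x, carry into square.
Latitude square 2; −1 → 1.
The longitude characters are unchanged.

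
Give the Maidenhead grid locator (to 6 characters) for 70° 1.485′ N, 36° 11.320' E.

Shift to the Maidenhead origin (180°W, 90°S): lon 216.1887, lat 160.0247.
Field: 216.1887/20 → 10 → K, 160.0247/10 → 16 → Q; chars KQ.
Square: 16.1887/2 → 8, 0.0247/1 → 0; chars 80.
Subsquare: 0.1887/0.0833333 → 2 → c, 0.0247/0.0416667 → 0 → a; chars ca.

KQ80ca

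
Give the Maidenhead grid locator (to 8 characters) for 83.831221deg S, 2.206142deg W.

IA86ve50

Offset from 180°W / 90°S: lon 177.79386°, lat 6.16878°.
Field (20°×10°, letters A–R): 177.79386/20 → 8 → I, 6.16878/10 → 0 → A; chars IA.
Square (2°×1°, digits 0–9): 17.79386/2 → 8, 6.16878/1 → 6; chars 86.
Subsquare (5′×2.5′, letters a–x): 1.79386/0.0833333 → 21 → v, 0.16878/0.0416667 → 4 → e; chars ve.
Extended square (30″×15″, digits 0–9): 0.04386/0.00833333 → 5, 0.00211/0.00416667 → 0; chars 50.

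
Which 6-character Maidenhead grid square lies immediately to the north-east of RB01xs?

RB11at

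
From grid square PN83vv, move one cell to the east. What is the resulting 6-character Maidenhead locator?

PN83wv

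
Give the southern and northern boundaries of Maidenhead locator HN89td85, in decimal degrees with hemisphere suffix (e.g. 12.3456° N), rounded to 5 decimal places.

Field H=7, N=13: +7·20° lon, +13·10° lat → SW at lon -40°, lat 40°.
Square 8, 9: +8·2° lon, +9·1° lat → SW at lon -24°, lat 49°.
Subsquare t=19, d=3: +19·0.0833333° lon, +3·0.0416667° lat → SW at lon -22.4167°, lat 49.125°.
Extended square 8, 5: +8·0.00833333° lon, +5·0.00416667° lat → SW at lon -22.35°, lat 49.1458°.
Cell spans 0.00833333° lon × 0.00416667° lat.
south 49.14583° N, north 49.15000° N.

49.14583° N, 49.15000° N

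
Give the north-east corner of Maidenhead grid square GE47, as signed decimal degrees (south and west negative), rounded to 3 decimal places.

Field G=6, E=4: +6·20° lon, +4·10° lat → SW at lon -60°, lat -50°.
Square 4, 7: +4·2° lon, +7·1° lat → SW at lon -52°, lat -43°.
Cell spans 2° lon × 1° lat. NE corner is SW corner plus one full cell.
latitude -42.000, longitude -50.000.

-42.000, -50.000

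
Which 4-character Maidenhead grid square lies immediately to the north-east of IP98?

Longitude square 9; +1 → 10, wraps to 0, carry into field.
Longitude field I = 8; +1 → 9 = J.
Latitude square 8; +1 → 9.

JP09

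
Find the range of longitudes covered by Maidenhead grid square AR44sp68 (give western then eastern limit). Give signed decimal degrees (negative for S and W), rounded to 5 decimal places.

-170.45000, -170.44167

Field A=0, R=17: +0·20° lon, +17·10° lat → SW at lon -180°, lat 80°.
Square 4, 4: +4·2° lon, +4·1° lat → SW at lon -172°, lat 84°.
Subsquare s=18, p=15: +18·0.0833333° lon, +15·0.0416667° lat → SW at lon -170.5°, lat 84.625°.
Extended square 6, 8: +6·0.00833333° lon, +8·0.00416667° lat → SW at lon -170.45°, lat 84.6583°.
Cell spans 0.00833333° lon × 0.00416667° lat.
west -170.45000, east -170.44167.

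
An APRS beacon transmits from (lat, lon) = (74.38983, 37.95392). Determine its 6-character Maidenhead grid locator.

KQ84xj

Add 180° to longitude and 90° to latitude: 217.9539, 164.3898.
Field: lon ⌊217.9539/20⌋ = 10 → K; lat ⌊164.3898/10⌋ = 16 → Q.
Square: lon ⌊17.9539/2⌋ = 8; lat ⌊4.3898/1⌋ = 4.
Subsquare: lon ⌊1.9539/0.0833333⌋ = 23 → x; lat ⌊0.3898/0.0416667⌋ = 9 → j.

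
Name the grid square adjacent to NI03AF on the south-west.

Longitude subsquare a = 0; −1 → -1, wraps to 23 = x, carry into square.
Longitude square 0; −1 → -1, wraps to 9, carry into field.
Longitude field N = 13; −1 → 12 = M.
Latitude subsquare f = 5; −1 → 4 = e.

MI93xe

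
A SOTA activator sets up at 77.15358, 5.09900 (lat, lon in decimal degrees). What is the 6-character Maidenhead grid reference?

JQ27nd

Add 180° to longitude and 90° to latitude: 185.0990, 167.1536.
Field: lon ⌊185.0990/20⌋ = 9 → J; lat ⌊167.1536/10⌋ = 16 → Q.
Square: lon ⌊5.0990/2⌋ = 2; lat ⌊7.1536/1⌋ = 7.
Subsquare: lon ⌊1.0990/0.0833333⌋ = 13 → n; lat ⌊0.1536/0.0416667⌋ = 3 → d.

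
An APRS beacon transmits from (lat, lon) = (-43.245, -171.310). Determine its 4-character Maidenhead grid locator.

Shift to the Maidenhead origin (180°W, 90°S): lon 8.69, lat 46.76.
Field (20°×10°, letters A–R): lon ⌊8.69/20⌋ = 0 → A; lat ⌊46.76/10⌋ = 4 → E.
Square (2°×1°, digits 0–9): lon ⌊8.69/2⌋ = 4; lat ⌊6.76/1⌋ = 6.

AE46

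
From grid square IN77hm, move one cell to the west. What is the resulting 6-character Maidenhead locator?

Longitude subsquare h = 7; −1 → 6 = g.
The latitude characters are unchanged.

IN77gm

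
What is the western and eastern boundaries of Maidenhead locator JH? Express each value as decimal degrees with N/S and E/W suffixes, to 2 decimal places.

Field J=9, H=7: +9·20° lon, +7·10° lat → SW at lon 0°, lat -20°.
Cell spans 20° lon × 10° lat.
west 0.00° E, east 20.00° E.

0.00° E, 20.00° E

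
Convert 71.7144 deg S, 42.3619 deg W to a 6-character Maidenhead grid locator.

Offset from 180°W / 90°S: lon 137.6381°, lat 18.2856°.
Field: 137.6381/20 → 6 → G, 18.2856/10 → 1 → B; chars GB.
Square: 17.6381/2 → 8, 8.2856/1 → 8; chars 88.
Subsquare: 1.6381/0.0833333 → 19 → t, 0.2856/0.0416667 → 6 → g; chars tg.

GB88tg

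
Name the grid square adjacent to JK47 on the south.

JK46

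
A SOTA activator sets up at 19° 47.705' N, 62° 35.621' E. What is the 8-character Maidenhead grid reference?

MK19ht10

Add 180° to longitude and 90° to latitude: 242.59368, 109.79508.
Field: lon ⌊242.59368/20⌋ = 12 → M; lat ⌊109.79508/10⌋ = 10 → K.
Square: lon ⌊2.59368/2⌋ = 1; lat ⌊9.79508/1⌋ = 9.
Subsquare: lon ⌊0.59368/0.0833333⌋ = 7 → h; lat ⌊0.79508/0.0416667⌋ = 19 → t.
Extended square: lon ⌊0.01035/0.00833333⌋ = 1; lat ⌊0.00342/0.00416667⌋ = 0.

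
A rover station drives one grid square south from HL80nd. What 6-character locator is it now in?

HL80nc

Latitude subsquare d = 3; −1 → 2 = c.
The longitude characters are unchanged.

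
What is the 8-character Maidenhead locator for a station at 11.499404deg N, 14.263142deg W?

IK21ul89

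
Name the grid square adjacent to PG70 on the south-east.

PF89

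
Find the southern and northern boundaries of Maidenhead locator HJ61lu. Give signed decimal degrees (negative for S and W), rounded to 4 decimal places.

1.8333, 1.8750

Field H=7, J=9: +7·20° lon, +9·10° lat → SW at lon -40°, lat 0°.
Square 6, 1: +6·2° lon, +1·1° lat → SW at lon -28°, lat 1°.
Subsquare l=11, u=20: +11·0.0833333° lon, +20·0.0416667° lat → SW at lon -27.0833°, lat 1.83333°.
Cell spans 0.0833333° lon × 0.0416667° lat.
south 1.8333, north 1.8750.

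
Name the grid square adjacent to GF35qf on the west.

Longitude subsquare q = 16; −1 → 15 = p.
The latitude characters are unchanged.

GF35pf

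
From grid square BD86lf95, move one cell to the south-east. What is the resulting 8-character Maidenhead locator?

BD86mf04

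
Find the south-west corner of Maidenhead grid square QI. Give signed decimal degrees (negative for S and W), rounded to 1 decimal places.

Field Q=16, I=8: +16·20° lon, +8·10° lat → SW at lon 140°, lat -10°.
latitude -10.0, longitude 140.0.

-10.0, 140.0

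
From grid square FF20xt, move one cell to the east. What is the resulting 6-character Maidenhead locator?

FF30at

Longitude subsquare x = 23; +1 → 24, wraps to 0 = a, carry into square.
Longitude square 2; +1 → 3.
The latitude characters are unchanged.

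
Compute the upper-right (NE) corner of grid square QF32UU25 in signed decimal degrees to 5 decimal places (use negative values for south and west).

Field Q=16, F=5: +16·20° lon, +5·10° lat → SW at lon 140°, lat -40°.
Square 3, 2: +3·2° lon, +2·1° lat → SW at lon 146°, lat -38°.
Subsquare u=20, u=20: +20·0.0833333° lon, +20·0.0416667° lat → SW at lon 147.667°, lat -37.1667°.
Extended square 2, 5: +2·0.00833333° lon, +5·0.00416667° lat → SW at lon 147.683°, lat -37.1458°.
Cell spans 0.00833333° lon × 0.00416667° lat. NE corner is SW corner plus one full cell.
latitude -37.14167, longitude 147.69167.

-37.14167, 147.69167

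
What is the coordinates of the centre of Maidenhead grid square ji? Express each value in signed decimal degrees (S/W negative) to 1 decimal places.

Field J=9, I=8: +9·20° lon, +8·10° lat → SW at lon 0°, lat -10°.
Cell spans 20° lon × 10° lat. Centre is SW corner plus half of each.
latitude -5.0, longitude 10.0.

-5.0, 10.0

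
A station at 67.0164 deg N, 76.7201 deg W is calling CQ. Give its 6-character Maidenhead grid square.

Offset from 180°W / 90°S: lon 103.2799°, lat 157.0164°.
Field: 103.2799/20 → 5 → F, 157.0164/10 → 15 → P; chars FP.
Square: 3.2799/2 → 1, 7.0164/1 → 7; chars 17.
Subsquare: 1.2799/0.0833333 → 15 → p, 0.0164/0.0416667 → 0 → a; chars pa.

FP17pa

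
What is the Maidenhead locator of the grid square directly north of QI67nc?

QI67nd

Latitude subsquare c = 2; +1 → 3 = d.
The longitude characters are unchanged.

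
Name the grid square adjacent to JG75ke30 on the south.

Latitude extended square 0; −1 → -1, wraps to 9, carry into subsquare.
Latitude subsquare e = 4; −1 → 3 = d.
The longitude characters are unchanged.

JG75kd39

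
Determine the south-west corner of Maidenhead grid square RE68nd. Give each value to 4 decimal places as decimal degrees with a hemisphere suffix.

41.8750° S, 173.0833° E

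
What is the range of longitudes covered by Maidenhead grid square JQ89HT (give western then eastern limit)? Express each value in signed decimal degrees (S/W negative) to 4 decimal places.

16.5833, 16.6667

Field J=9, Q=16: +9·20° lon, +16·10° lat → SW at lon 0°, lat 70°.
Square 8, 9: +8·2° lon, +9·1° lat → SW at lon 16°, lat 79°.
Subsquare h=7, t=19: +7·0.0833333° lon, +19·0.0416667° lat → SW at lon 16.5833°, lat 79.7917°.
Cell spans 0.0833333° lon × 0.0416667° lat.
west 16.5833, east 16.6667.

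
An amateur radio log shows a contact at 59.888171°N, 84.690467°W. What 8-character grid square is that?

Add 180° to longitude and 90° to latitude: 95.30953, 149.88817.
Field: lon ⌊95.30953/20⌋ = 4 → E; lat ⌊149.88817/10⌋ = 14 → O.
Square: lon ⌊15.30953/2⌋ = 7; lat ⌊9.88817/1⌋ = 9.
Subsquare: lon ⌊1.30953/0.0833333⌋ = 15 → p; lat ⌊0.88817/0.0416667⌋ = 21 → v.
Extended square: lon ⌊0.05953/0.00833333⌋ = 7; lat ⌊0.01317/0.00416667⌋ = 3.

EO79pv73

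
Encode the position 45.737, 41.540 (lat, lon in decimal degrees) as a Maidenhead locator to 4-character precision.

LN05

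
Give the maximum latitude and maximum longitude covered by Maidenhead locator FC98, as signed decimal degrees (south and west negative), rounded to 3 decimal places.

-61.000, -60.000

Field F=5, C=2: +5·20° lon, +2·10° lat → SW at lon -80°, lat -70°.
Square 9, 8: +9·2° lon, +8·1° lat → SW at lon -62°, lat -62°.
Cell spans 2° lon × 1° lat. NE corner is SW corner plus one full cell.
latitude -61.000, longitude -60.000.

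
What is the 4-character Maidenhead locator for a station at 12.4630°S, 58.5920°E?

LH97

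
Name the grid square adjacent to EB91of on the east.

EB91pf

Longitude subsquare o = 14; +1 → 15 = p.
The latitude characters are unchanged.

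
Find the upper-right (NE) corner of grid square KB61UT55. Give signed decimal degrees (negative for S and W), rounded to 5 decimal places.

Field K=10, B=1: +10·20° lon, +1·10° lat → SW at lon 20°, lat -80°.
Square 6, 1: +6·2° lon, +1·1° lat → SW at lon 32°, lat -79°.
Subsquare u=20, t=19: +20·0.0833333° lon, +19·0.0416667° lat → SW at lon 33.6667°, lat -78.2083°.
Extended square 5, 5: +5·0.00833333° lon, +5·0.00416667° lat → SW at lon 33.7083°, lat -78.1875°.
Cell spans 0.00833333° lon × 0.00416667° lat. NE corner is SW corner plus one full cell.
latitude -78.18333, longitude 33.71667.

-78.18333, 33.71667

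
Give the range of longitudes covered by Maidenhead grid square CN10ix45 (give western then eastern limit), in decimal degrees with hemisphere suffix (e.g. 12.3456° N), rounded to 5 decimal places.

137.30000° W, 137.29167° W

Field C=2, N=13: +2·20° lon, +13·10° lat → SW at lon -140°, lat 40°.
Square 1, 0: +1·2° lon, +0·1° lat → SW at lon -138°, lat 40°.
Subsquare i=8, x=23: +8·0.0833333° lon, +23·0.0416667° lat → SW at lon -137.333°, lat 40.9583°.
Extended square 4, 5: +4·0.00833333° lon, +5·0.00416667° lat → SW at lon -137.3°, lat 40.9792°.
Cell spans 0.00833333° lon × 0.00416667° lat.
west 137.30000° W, east 137.29167° W.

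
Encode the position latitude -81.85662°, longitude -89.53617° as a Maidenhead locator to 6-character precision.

EA58fd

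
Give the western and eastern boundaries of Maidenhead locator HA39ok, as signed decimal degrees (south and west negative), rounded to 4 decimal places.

-32.8333, -32.7500

Field H=7, A=0: +7·20° lon, +0·10° lat → SW at lon -40°, lat -90°.
Square 3, 9: +3·2° lon, +9·1° lat → SW at lon -34°, lat -81°.
Subsquare o=14, k=10: +14·0.0833333° lon, +10·0.0416667° lat → SW at lon -32.8333°, lat -80.5833°.
Cell spans 0.0833333° lon × 0.0416667° lat.
west -32.8333, east -32.7500.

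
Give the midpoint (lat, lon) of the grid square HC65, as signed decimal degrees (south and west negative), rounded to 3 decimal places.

Field H=7, C=2: +7·20° lon, +2·10° lat → SW at lon -40°, lat -70°.
Square 6, 5: +6·2° lon, +5·1° lat → SW at lon -28°, lat -65°.
Cell spans 2° lon × 1° lat. Centre is SW corner plus half of each.
latitude -64.500, longitude -27.000.

-64.500, -27.000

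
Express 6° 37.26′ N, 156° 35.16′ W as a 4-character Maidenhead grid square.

BJ16

Shift to the Maidenhead origin (180°W, 90°S): lon 23.41, lat 96.62.
Field: 23.41/20 → 1 → B, 96.62/10 → 9 → J; chars BJ.
Square: 3.41/2 → 1, 6.62/1 → 6; chars 16.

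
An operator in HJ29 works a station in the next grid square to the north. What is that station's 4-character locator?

HK20

Latitude square 9; +1 → 10, wraps to 0, carry into field.
Latitude field J = 9; +1 → 10 = K.
The longitude characters are unchanged.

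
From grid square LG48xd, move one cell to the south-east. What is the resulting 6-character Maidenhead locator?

LG58ac

Longitude subsquare x = 23; +1 → 24, wraps to 0 = a, carry into square.
Longitude square 4; +1 → 5.
Latitude subsquare d = 3; −1 → 2 = c.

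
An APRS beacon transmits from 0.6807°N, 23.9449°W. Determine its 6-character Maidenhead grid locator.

Add 180° to longitude and 90° to latitude: 156.0551, 90.6807.
Field: 156.0551/20 → 7 → H, 90.6807/10 → 9 → J; chars HJ.
Square: 16.0551/2 → 8, 0.6807/1 → 0; chars 80.
Subsquare: 0.0551/0.0833333 → 0 → a, 0.6807/0.0416667 → 16 → q; chars aq.

HJ80aq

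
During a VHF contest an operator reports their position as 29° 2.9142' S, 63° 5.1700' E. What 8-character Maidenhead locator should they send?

Add 180° to longitude and 90° to latitude: 243.08617, 60.95143.
Field: 243.08617/20 → 12 → M, 60.95143/10 → 6 → G; chars MG.
Square: 3.08617/2 → 1, 0.95143/1 → 0; chars 10.
Subsquare: 1.08617/0.0833333 → 13 → n, 0.95143/0.0416667 → 22 → w; chars nw.
Extended square: 0.00283/0.00833333 → 0, 0.03476/0.00416667 → 8; chars 08.

MG10nw08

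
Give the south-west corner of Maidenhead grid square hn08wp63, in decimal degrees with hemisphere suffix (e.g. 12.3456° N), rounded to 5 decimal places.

Field H=7, N=13: +7·20° lon, +13·10° lat → SW at lon -40°, lat 40°.
Square 0, 8: +0·2° lon, +8·1° lat → SW at lon -40°, lat 48°.
Subsquare w=22, p=15: +22·0.0833333° lon, +15·0.0416667° lat → SW at lon -38.1667°, lat 48.625°.
Extended square 6, 3: +6·0.00833333° lon, +3·0.00416667° lat → SW at lon -38.1167°, lat 48.6375°.
latitude 48.63750° N, longitude 38.11667° W.

48.63750° N, 38.11667° W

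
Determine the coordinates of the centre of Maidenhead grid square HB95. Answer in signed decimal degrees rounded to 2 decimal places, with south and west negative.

-74.50, -21.00

Field H=7, B=1: +7·20° lon, +1·10° lat → SW at lon -40°, lat -80°.
Square 9, 5: +9·2° lon, +5·1° lat → SW at lon -22°, lat -75°.
Cell spans 2° lon × 1° lat. Centre is SW corner plus half of each.
latitude -74.50, longitude -21.00.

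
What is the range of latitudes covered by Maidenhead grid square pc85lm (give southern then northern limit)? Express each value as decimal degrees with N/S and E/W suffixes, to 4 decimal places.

64.5000° S, 64.4583° S

Field P=15, C=2: +15·20° lon, +2·10° lat → SW at lon 120°, lat -70°.
Square 8, 5: +8·2° lon, +5·1° lat → SW at lon 136°, lat -65°.
Subsquare l=11, m=12: +11·0.0833333° lon, +12·0.0416667° lat → SW at lon 136.917°, lat -64.5°.
Cell spans 0.0833333° lon × 0.0416667° lat.
south 64.5000° S, north 64.4583° S.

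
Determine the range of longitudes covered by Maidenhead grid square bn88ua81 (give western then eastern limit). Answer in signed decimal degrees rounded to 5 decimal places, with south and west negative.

-142.26667, -142.25833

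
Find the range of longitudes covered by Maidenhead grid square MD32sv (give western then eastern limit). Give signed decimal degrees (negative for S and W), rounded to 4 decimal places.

Field M=12, D=3: +12·20° lon, +3·10° lat → SW at lon 60°, lat -60°.
Square 3, 2: +3·2° lon, +2·1° lat → SW at lon 66°, lat -58°.
Subsquare s=18, v=21: +18·0.0833333° lon, +21·0.0416667° lat → SW at lon 67.5°, lat -57.125°.
Cell spans 0.0833333° lon × 0.0416667° lat.
west 67.5000, east 67.5833.

67.5000, 67.5833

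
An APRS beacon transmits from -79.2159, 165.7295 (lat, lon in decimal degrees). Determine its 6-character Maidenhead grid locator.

Add 180° to longitude and 90° to latitude: 345.7295, 10.7841.
Field (20°×10°, letters A–R): 345.7295/20 → 17 → R, 10.7841/10 → 1 → B; chars RB.
Square (2°×1°, digits 0–9): 5.7295/2 → 2, 0.7841/1 → 0; chars 20.
Subsquare (5′×2.5′, letters a–x): 1.7295/0.0833333 → 20 → u, 0.7841/0.0416667 → 18 → s; chars us.

RB20us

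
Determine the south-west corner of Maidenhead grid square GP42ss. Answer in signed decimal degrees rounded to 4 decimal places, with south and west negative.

Field G=6, P=15: +6·20° lon, +15·10° lat → SW at lon -60°, lat 60°.
Square 4, 2: +4·2° lon, +2·1° lat → SW at lon -52°, lat 62°.
Subsquare s=18, s=18: +18·0.0833333° lon, +18·0.0416667° lat → SW at lon -50.5°, lat 62.75°.
latitude 62.7500, longitude -50.5000.

62.7500, -50.5000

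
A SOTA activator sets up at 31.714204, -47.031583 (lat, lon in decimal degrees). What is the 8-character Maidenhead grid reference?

GM61lr61

Shift to the Maidenhead origin (180°W, 90°S): lon 132.96842, lat 121.71420.
Field: lon ⌊132.96842/20⌋ = 6 → G; lat ⌊121.71420/10⌋ = 12 → M.
Square: lon ⌊12.96842/2⌋ = 6; lat ⌊1.71420/1⌋ = 1.
Subsquare: lon ⌊0.96842/0.0833333⌋ = 11 → l; lat ⌊0.71420/0.0416667⌋ = 17 → r.
Extended square: lon ⌊0.05175/0.00833333⌋ = 6; lat ⌊0.00587/0.00416667⌋ = 1.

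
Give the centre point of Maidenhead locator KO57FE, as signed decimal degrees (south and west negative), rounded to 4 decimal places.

Field K=10, O=14: +10·20° lon, +14·10° lat → SW at lon 20°, lat 50°.
Square 5, 7: +5·2° lon, +7·1° lat → SW at lon 30°, lat 57°.
Subsquare f=5, e=4: +5·0.0833333° lon, +4·0.0416667° lat → SW at lon 30.4167°, lat 57.1667°.
Cell spans 0.0833333° lon × 0.0416667° lat. Centre is SW corner plus half of each.
latitude 57.1875, longitude 30.4583.

57.1875, 30.4583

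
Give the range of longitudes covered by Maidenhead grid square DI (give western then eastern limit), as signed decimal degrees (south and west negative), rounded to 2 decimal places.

Field D=3, I=8: +3·20° lon, +8·10° lat → SW at lon -120°, lat -10°.
Cell spans 20° lon × 10° lat.
west -120.00, east -100.00.

-120.00, -100.00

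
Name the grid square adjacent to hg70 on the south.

HF79

Latitude square 0; −1 → -1, wraps to 9, carry into field.
Latitude field G = 6; −1 → 5 = F.
The longitude characters are unchanged.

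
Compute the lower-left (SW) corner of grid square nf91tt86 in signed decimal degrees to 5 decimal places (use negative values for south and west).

Field N=13, F=5: +13·20° lon, +5·10° lat → SW at lon 80°, lat -40°.
Square 9, 1: +9·2° lon, +1·1° lat → SW at lon 98°, lat -39°.
Subsquare t=19, t=19: +19·0.0833333° lon, +19·0.0416667° lat → SW at lon 99.5833°, lat -38.2083°.
Extended square 8, 6: +8·0.00833333° lon, +6·0.00416667° lat → SW at lon 99.65°, lat -38.1833°.
latitude -38.18333, longitude 99.65000.

-38.18333, 99.65000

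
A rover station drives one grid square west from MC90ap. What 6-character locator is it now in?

MC80xp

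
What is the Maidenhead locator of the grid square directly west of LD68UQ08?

LD68tq98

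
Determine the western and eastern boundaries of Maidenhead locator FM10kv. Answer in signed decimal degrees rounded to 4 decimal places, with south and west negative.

Field F=5, M=12: +5·20° lon, +12·10° lat → SW at lon -80°, lat 30°.
Square 1, 0: +1·2° lon, +0·1° lat → SW at lon -78°, lat 30°.
Subsquare k=10, v=21: +10·0.0833333° lon, +21·0.0416667° lat → SW at lon -77.1667°, lat 30.875°.
Cell spans 0.0833333° lon × 0.0416667° lat.
west -77.1667, east -77.0833.

-77.1667, -77.0833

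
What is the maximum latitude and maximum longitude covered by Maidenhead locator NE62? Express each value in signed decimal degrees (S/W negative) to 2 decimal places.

Field N=13, E=4: +13·20° lon, +4·10° lat → SW at lon 80°, lat -50°.
Square 6, 2: +6·2° lon, +2·1° lat → SW at lon 92°, lat -48°.
Cell spans 2° lon × 1° lat. NE corner is SW corner plus one full cell.
latitude -47.00, longitude 94.00.

-47.00, 94.00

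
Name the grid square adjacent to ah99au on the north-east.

AH99bv

Longitude subsquare a = 0; +1 → 1 = b.
Latitude subsquare u = 20; +1 → 21 = v.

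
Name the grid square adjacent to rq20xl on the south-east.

RQ30ak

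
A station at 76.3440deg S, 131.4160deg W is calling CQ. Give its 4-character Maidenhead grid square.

CB43

Offset from 180°W / 90°S: lon 48.58°, lat 13.66°.
Field: 48.58/20 → 2 → C, 13.66/10 → 1 → B; chars CB.
Square: 8.58/2 → 4, 3.66/1 → 3; chars 43.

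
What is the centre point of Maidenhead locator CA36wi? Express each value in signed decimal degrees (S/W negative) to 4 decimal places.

-83.6458, -132.1250

Field C=2, A=0: +2·20° lon, +0·10° lat → SW at lon -140°, lat -90°.
Square 3, 6: +3·2° lon, +6·1° lat → SW at lon -134°, lat -84°.
Subsquare w=22, i=8: +22·0.0833333° lon, +8·0.0416667° lat → SW at lon -132.167°, lat -83.6667°.
Cell spans 0.0833333° lon × 0.0416667° lat. Centre is SW corner plus half of each.
latitude -83.6458, longitude -132.1250.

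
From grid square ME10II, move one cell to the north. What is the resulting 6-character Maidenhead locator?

ME10ij

Latitude subsquare i = 8; +1 → 9 = j.
The longitude characters are unchanged.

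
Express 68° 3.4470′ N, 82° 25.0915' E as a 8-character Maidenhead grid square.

NP18fb03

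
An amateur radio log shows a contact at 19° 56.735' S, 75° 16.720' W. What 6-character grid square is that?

FH20ib

Add 180° to longitude and 90° to latitude: 104.7213, 70.0544.
Field: lon ⌊104.7213/20⌋ = 5 → F; lat ⌊70.0544/10⌋ = 7 → H.
Square: lon ⌊4.7213/2⌋ = 2; lat ⌊0.0544/1⌋ = 0.
Subsquare: lon ⌊0.7213/0.0833333⌋ = 8 → i; lat ⌊0.0544/0.0416667⌋ = 1 → b.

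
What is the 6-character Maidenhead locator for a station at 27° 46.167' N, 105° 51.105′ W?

DL77bs

Shift to the Maidenhead origin (180°W, 90°S): lon 74.1483, lat 117.7695.
Field (20°×10°, letters A–R): lon ⌊74.1483/20⌋ = 3 → D; lat ⌊117.7695/10⌋ = 11 → L.
Square (2°×1°, digits 0–9): lon ⌊14.1483/2⌋ = 7; lat ⌊7.7695/1⌋ = 7.
Subsquare (5′×2.5′, letters a–x): lon ⌊0.1483/0.0833333⌋ = 1 → b; lat ⌊0.7695/0.0416667⌋ = 18 → s.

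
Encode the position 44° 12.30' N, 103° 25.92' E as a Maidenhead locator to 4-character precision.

ON14

Shift to the Maidenhead origin (180°W, 90°S): lon 283.43, lat 134.20.
Field: lon ⌊283.43/20⌋ = 14 → O; lat ⌊134.20/10⌋ = 13 → N.
Square: lon ⌊3.43/2⌋ = 1; lat ⌊4.20/1⌋ = 4.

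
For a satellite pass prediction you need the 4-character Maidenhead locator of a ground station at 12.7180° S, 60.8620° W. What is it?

FH97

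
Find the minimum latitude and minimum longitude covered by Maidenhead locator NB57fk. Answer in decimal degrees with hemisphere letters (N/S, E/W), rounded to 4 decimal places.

72.5833° S, 90.4167° E

Field N=13, B=1: +13·20° lon, +1·10° lat → SW at lon 80°, lat -80°.
Square 5, 7: +5·2° lon, +7·1° lat → SW at lon 90°, lat -73°.
Subsquare f=5, k=10: +5·0.0833333° lon, +10·0.0416667° lat → SW at lon 90.4167°, lat -72.5833°.
latitude 72.5833° S, longitude 90.4167° E.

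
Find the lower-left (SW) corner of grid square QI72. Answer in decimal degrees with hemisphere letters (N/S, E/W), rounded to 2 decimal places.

Field Q=16, I=8: +16·20° lon, +8·10° lat → SW at lon 140°, lat -10°.
Square 7, 2: +7·2° lon, +2·1° lat → SW at lon 154°, lat -8°.
latitude 8.00° S, longitude 154.00° E.

8.00° S, 154.00° E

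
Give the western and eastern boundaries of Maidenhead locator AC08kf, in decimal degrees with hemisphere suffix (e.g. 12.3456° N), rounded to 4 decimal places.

Field A=0, C=2: +0·20° lon, +2·10° lat → SW at lon -180°, lat -70°.
Square 0, 8: +0·2° lon, +8·1° lat → SW at lon -180°, lat -62°.
Subsquare k=10, f=5: +10·0.0833333° lon, +5·0.0416667° lat → SW at lon -179.167°, lat -61.7917°.
Cell spans 0.0833333° lon × 0.0416667° lat.
west 179.1667° W, east 179.0833° W.

179.1667° W, 179.0833° W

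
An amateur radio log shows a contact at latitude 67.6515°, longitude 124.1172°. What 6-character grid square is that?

Add 180° to longitude and 90° to latitude: 304.1172, 157.6515.
Field: 304.1172/20 → 15 → P, 157.6515/10 → 15 → P; chars PP.
Square: 4.1172/2 → 2, 7.6515/1 → 7; chars 27.
Subsquare: 0.1172/0.0833333 → 1 → b, 0.6515/0.0416667 → 15 → p; chars bp.

PP27bp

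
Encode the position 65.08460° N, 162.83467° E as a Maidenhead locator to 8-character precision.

RP15kc00

Offset from 180°W / 90°S: lon 342.83467°, lat 155.08460°.
Field: lon ⌊342.83467/20⌋ = 17 → R; lat ⌊155.08460/10⌋ = 15 → P.
Square: lon ⌊2.83467/2⌋ = 1; lat ⌊5.08460/1⌋ = 5.
Subsquare: lon ⌊0.83467/0.0833333⌋ = 10 → k; lat ⌊0.08460/0.0416667⌋ = 2 → c.
Extended square: lon ⌊0.00134/0.00833333⌋ = 0; lat ⌊0.00127/0.00416667⌋ = 0.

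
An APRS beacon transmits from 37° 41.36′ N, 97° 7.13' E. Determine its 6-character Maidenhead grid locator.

NM87nq

Shift to the Maidenhead origin (180°W, 90°S): lon 277.1188, lat 127.6893.
Field: lon ⌊277.1188/20⌋ = 13 → N; lat ⌊127.6893/10⌋ = 12 → M.
Square: lon ⌊17.1188/2⌋ = 8; lat ⌊7.6893/1⌋ = 7.
Subsquare: lon ⌊1.1188/0.0833333⌋ = 13 → n; lat ⌊0.6893/0.0416667⌋ = 16 → q.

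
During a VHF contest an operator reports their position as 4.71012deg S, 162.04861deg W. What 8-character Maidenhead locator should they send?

AI85xg49

Shift to the Maidenhead origin (180°W, 90°S): lon 17.95139, lat 85.28988.
Field (20°×10°, letters A–R): lon ⌊17.95139/20⌋ = 0 → A; lat ⌊85.28988/10⌋ = 8 → I.
Square (2°×1°, digits 0–9): lon ⌊17.95139/2⌋ = 8; lat ⌊5.28988/1⌋ = 5.
Subsquare (5′×2.5′, letters a–x): lon ⌊1.95139/0.0833333⌋ = 23 → x; lat ⌊0.28988/0.0416667⌋ = 6 → g.
Extended square (30″×15″, digits 0–9): lon ⌊0.03472/0.00833333⌋ = 4; lat ⌊0.03988/0.00416667⌋ = 9.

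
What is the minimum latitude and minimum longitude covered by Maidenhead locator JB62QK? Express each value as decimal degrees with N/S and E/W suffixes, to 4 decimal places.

77.5833° S, 13.3333° E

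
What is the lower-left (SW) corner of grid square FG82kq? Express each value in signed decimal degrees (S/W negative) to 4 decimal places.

-27.3333, -63.1667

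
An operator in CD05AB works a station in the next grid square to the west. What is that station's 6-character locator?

BD95xb

Longitude subsquare a = 0; −1 → -1, wraps to 23 = x, carry into square.
Longitude square 0; −1 → -1, wraps to 9, carry into field.
Longitude field C = 2; −1 → 1 = B.
The latitude characters are unchanged.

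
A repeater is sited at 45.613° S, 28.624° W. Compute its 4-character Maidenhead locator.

HE54

Offset from 180°W / 90°S: lon 151.38°, lat 44.39°.
Field: lon ⌊151.38/20⌋ = 7 → H; lat ⌊44.39/10⌋ = 4 → E.
Square: lon ⌊11.38/2⌋ = 5; lat ⌊4.39/1⌋ = 4.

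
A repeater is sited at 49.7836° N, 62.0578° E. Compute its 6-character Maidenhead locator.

MN19as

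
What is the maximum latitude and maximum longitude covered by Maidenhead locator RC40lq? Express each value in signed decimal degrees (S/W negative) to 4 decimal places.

-69.2917, 169.0000

Field R=17, C=2: +17·20° lon, +2·10° lat → SW at lon 160°, lat -70°.
Square 4, 0: +4·2° lon, +0·1° lat → SW at lon 168°, lat -70°.
Subsquare l=11, q=16: +11·0.0833333° lon, +16·0.0416667° lat → SW at lon 168.917°, lat -69.3333°.
Cell spans 0.0833333° lon × 0.0416667° lat. NE corner is SW corner plus one full cell.
latitude -69.2917, longitude 169.0000.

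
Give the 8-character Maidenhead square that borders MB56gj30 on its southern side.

MB56gi39

Latitude extended square 0; −1 → -1, wraps to 9, carry into subsquare.
Latitude subsquare j = 9; −1 → 8 = i.
The longitude characters are unchanged.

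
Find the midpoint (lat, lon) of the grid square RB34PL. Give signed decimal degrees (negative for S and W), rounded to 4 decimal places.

-75.5208, 167.2917

Field R=17, B=1: +17·20° lon, +1·10° lat → SW at lon 160°, lat -80°.
Square 3, 4: +3·2° lon, +4·1° lat → SW at lon 166°, lat -76°.
Subsquare p=15, l=11: +15·0.0833333° lon, +11·0.0416667° lat → SW at lon 167.25°, lat -75.5417°.
Cell spans 0.0833333° lon × 0.0416667° lat. Centre is SW corner plus half of each.
latitude -75.5208, longitude 167.2917.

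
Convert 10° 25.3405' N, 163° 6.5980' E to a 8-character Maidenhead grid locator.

RK10nk31

Offset from 180°W / 90°S: lon 343.10997°, lat 100.42234°.
Field (20°×10°, letters A–R): lon ⌊343.10997/20⌋ = 17 → R; lat ⌊100.42234/10⌋ = 10 → K.
Square (2°×1°, digits 0–9): lon ⌊3.10997/2⌋ = 1; lat ⌊0.42234/1⌋ = 0.
Subsquare (5′×2.5′, letters a–x): lon ⌊1.10997/0.0833333⌋ = 13 → n; lat ⌊0.42234/0.0416667⌋ = 10 → k.
Extended square (30″×15″, digits 0–9): lon ⌊0.02663/0.00833333⌋ = 3; lat ⌊0.00568/0.00416667⌋ = 1.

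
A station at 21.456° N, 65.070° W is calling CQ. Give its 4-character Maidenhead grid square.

FL71

Shift to the Maidenhead origin (180°W, 90°S): lon 114.93, lat 111.46.
Field (20°×10°, letters A–R): lon ⌊114.93/20⌋ = 5 → F; lat ⌊111.46/10⌋ = 11 → L.
Square (2°×1°, digits 0–9): lon ⌊14.93/2⌋ = 7; lat ⌊1.46/1⌋ = 1.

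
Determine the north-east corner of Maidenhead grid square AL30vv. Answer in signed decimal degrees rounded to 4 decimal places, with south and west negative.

20.9167, -172.1667

Field A=0, L=11: +0·20° lon, +11·10° lat → SW at lon -180°, lat 20°.
Square 3, 0: +3·2° lon, +0·1° lat → SW at lon -174°, lat 20°.
Subsquare v=21, v=21: +21·0.0833333° lon, +21·0.0416667° lat → SW at lon -172.25°, lat 20.875°.
Cell spans 0.0833333° lon × 0.0416667° lat. NE corner is SW corner plus one full cell.
latitude 20.9167, longitude -172.1667.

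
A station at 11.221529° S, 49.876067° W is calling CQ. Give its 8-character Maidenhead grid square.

GH58bs46

Add 180° to longitude and 90° to latitude: 130.12393, 78.77847.
Field: lon ⌊130.12393/20⌋ = 6 → G; lat ⌊78.77847/10⌋ = 7 → H.
Square: lon ⌊10.12393/2⌋ = 5; lat ⌊8.77847/1⌋ = 8.
Subsquare: lon ⌊0.12393/0.0833333⌋ = 1 → b; lat ⌊0.77847/0.0416667⌋ = 18 → s.
Extended square: lon ⌊0.04060/0.00833333⌋ = 4; lat ⌊0.02847/0.00416667⌋ = 6.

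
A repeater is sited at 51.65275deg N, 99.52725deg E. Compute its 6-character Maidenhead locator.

Add 180° to longitude and 90° to latitude: 279.5272, 141.6527.
Field: lon ⌊279.5272/20⌋ = 13 → N; lat ⌊141.6527/10⌋ = 14 → O.
Square: lon ⌊19.5272/2⌋ = 9; lat ⌊1.6527/1⌋ = 1.
Subsquare: lon ⌊1.5272/0.0833333⌋ = 18 → s; lat ⌊0.6527/0.0416667⌋ = 15 → p.

NO91sp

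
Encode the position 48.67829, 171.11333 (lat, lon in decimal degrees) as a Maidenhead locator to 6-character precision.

RN58nq

Offset from 180°W / 90°S: lon 351.1133°, lat 138.6783°.
Field (20°×10°, letters A–R): 351.1133/20 → 17 → R, 138.6783/10 → 13 → N; chars RN.
Square (2°×1°, digits 0–9): 11.1133/2 → 5, 8.6783/1 → 8; chars 58.
Subsquare (5′×2.5′, letters a–x): 1.1133/0.0833333 → 13 → n, 0.6783/0.0416667 → 16 → q; chars nq.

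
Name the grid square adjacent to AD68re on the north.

AD68rf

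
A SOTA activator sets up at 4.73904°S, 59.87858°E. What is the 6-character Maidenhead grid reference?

Shift to the Maidenhead origin (180°W, 90°S): lon 239.8786, lat 85.2610.
Field (20°×10°, letters A–R): lon ⌊239.8786/20⌋ = 11 → L; lat ⌊85.2610/10⌋ = 8 → I.
Square (2°×1°, digits 0–9): lon ⌊19.8786/2⌋ = 9; lat ⌊5.2610/1⌋ = 5.
Subsquare (5′×2.5′, letters a–x): lon ⌊1.8786/0.0833333⌋ = 22 → w; lat ⌊0.2610/0.0416667⌋ = 6 → g.

LI95wg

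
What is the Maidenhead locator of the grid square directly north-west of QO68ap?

Longitude subsquare a = 0; −1 → -1, wraps to 23 = x, carry into square.
Longitude square 6; −1 → 5.
Latitude subsquare p = 15; +1 → 16 = q.

QO58xq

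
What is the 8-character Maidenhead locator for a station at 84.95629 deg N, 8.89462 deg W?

IR54nw29

Shift to the Maidenhead origin (180°W, 90°S): lon 171.10538, lat 174.95629.
Field: 171.10538/20 → 8 → I, 174.95629/10 → 17 → R; chars IR.
Square: 11.10538/2 → 5, 4.95629/1 → 4; chars 54.
Subsquare: 1.10538/0.0833333 → 13 → n, 0.95629/0.0416667 → 22 → w; chars nw.
Extended square: 0.02205/0.00833333 → 2, 0.03962/0.00416667 → 9; chars 29.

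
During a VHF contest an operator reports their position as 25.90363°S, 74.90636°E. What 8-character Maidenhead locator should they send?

Add 180° to longitude and 90° to latitude: 254.90636, 64.09637.
Field: 254.90636/20 → 12 → M, 64.09637/10 → 6 → G; chars MG.
Square: 14.90636/2 → 7, 4.09637/1 → 4; chars 74.
Subsquare: 0.90636/0.0833333 → 10 → k, 0.09637/0.0416667 → 2 → c; chars kc.
Extended square: 0.07303/0.00833333 → 8, 0.01304/0.00416667 → 3; chars 83.

MG74kc83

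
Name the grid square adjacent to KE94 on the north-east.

Longitude square 9; +1 → 10, wraps to 0, carry into field.
Longitude field K = 10; +1 → 11 = L.
Latitude square 4; +1 → 5.

LE05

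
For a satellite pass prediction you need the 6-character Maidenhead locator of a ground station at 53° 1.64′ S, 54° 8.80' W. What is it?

Add 180° to longitude and 90° to latitude: 125.8533, 36.9727.
Field: lon ⌊125.8533/20⌋ = 6 → G; lat ⌊36.9727/10⌋ = 3 → D.
Square: lon ⌊5.8533/2⌋ = 2; lat ⌊6.9727/1⌋ = 6.
Subsquare: lon ⌊1.8533/0.0833333⌋ = 22 → w; lat ⌊0.9727/0.0416667⌋ = 23 → x.

GD26wx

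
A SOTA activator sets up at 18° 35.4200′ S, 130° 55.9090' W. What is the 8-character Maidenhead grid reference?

CH41mj88

Add 180° to longitude and 90° to latitude: 49.06818, 71.40967.
Field: lon ⌊49.06818/20⌋ = 2 → C; lat ⌊71.40967/10⌋ = 7 → H.
Square: lon ⌊9.06818/2⌋ = 4; lat ⌊1.40967/1⌋ = 1.
Subsquare: lon ⌊1.06818/0.0833333⌋ = 12 → m; lat ⌊0.40967/0.0416667⌋ = 9 → j.
Extended square: lon ⌊0.06818/0.00833333⌋ = 8; lat ⌊0.03467/0.00416667⌋ = 8.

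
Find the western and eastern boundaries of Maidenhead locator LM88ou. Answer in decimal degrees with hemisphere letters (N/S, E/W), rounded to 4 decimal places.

57.1667° E, 57.2500° E

Field L=11, M=12: +11·20° lon, +12·10° lat → SW at lon 40°, lat 30°.
Square 8, 8: +8·2° lon, +8·1° lat → SW at lon 56°, lat 38°.
Subsquare o=14, u=20: +14·0.0833333° lon, +20·0.0416667° lat → SW at lon 57.1667°, lat 38.8333°.
Cell spans 0.0833333° lon × 0.0416667° lat.
west 57.1667° E, east 57.2500° E.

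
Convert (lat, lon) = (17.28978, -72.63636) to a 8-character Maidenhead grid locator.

Offset from 180°W / 90°S: lon 107.36364°, lat 107.28978°.
Field (20°×10°, letters A–R): lon ⌊107.36364/20⌋ = 5 → F; lat ⌊107.28978/10⌋ = 10 → K.
Square (2°×1°, digits 0–9): lon ⌊7.36364/2⌋ = 3; lat ⌊7.28978/1⌋ = 7.
Subsquare (5′×2.5′, letters a–x): lon ⌊1.36364/0.0833333⌋ = 16 → q; lat ⌊0.28978/0.0416667⌋ = 6 → g.
Extended square (30″×15″, digits 0–9): lon ⌊0.03031/0.00833333⌋ = 3; lat ⌊0.03978/0.00416667⌋ = 9.

FK37qg39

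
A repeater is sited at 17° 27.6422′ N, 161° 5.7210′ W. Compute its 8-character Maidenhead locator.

AK97kl80

Offset from 180°W / 90°S: lon 18.90465°, lat 107.46070°.
Field: lon ⌊18.90465/20⌋ = 0 → A; lat ⌊107.46070/10⌋ = 10 → K.
Square: lon ⌊18.90465/2⌋ = 9; lat ⌊7.46070/1⌋ = 7.
Subsquare: lon ⌊0.90465/0.0833333⌋ = 10 → k; lat ⌊0.46070/0.0416667⌋ = 11 → l.
Extended square: lon ⌊0.07132/0.00833333⌋ = 8; lat ⌊0.00237/0.00416667⌋ = 0.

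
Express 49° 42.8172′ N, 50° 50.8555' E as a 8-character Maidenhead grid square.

LN59kr11

Add 180° to longitude and 90° to latitude: 230.84759, 139.71362.
Field: lon ⌊230.84759/20⌋ = 11 → L; lat ⌊139.71362/10⌋ = 13 → N.
Square: lon ⌊10.84759/2⌋ = 5; lat ⌊9.71362/1⌋ = 9.
Subsquare: lon ⌊0.84759/0.0833333⌋ = 10 → k; lat ⌊0.71362/0.0416667⌋ = 17 → r.
Extended square: lon ⌊0.01426/0.00833333⌋ = 1; lat ⌊0.00529/0.00416667⌋ = 1.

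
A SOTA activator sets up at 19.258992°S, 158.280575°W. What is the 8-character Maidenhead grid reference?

BH00ur67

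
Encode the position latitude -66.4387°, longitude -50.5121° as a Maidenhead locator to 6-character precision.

GC43rn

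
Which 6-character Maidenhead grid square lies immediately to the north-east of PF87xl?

Longitude subsquare x = 23; +1 → 24, wraps to 0 = a, carry into square.
Longitude square 8; +1 → 9.
Latitude subsquare l = 11; +1 → 12 = m.

PF97am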